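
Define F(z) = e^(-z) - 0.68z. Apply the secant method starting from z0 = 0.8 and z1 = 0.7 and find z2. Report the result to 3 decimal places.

0.718

F(0.8) = -0.09467, F(0.7) = 0.02059
z2 = 0.70000 − 0.02059·(0.70000 − 0.80000) / (0.02059 − (-0.09467)) = 0.70000 − (-0.00206)/(0.11526) = 0.71786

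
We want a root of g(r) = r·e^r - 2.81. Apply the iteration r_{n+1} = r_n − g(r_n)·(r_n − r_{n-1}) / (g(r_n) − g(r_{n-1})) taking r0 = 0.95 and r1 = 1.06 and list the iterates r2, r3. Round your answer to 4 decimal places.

1.0145, 1.0166

g(0.95) = -0.353576, g(1.06) = 0.249553
r2 = 1.060000 − 0.249553·(1.060000 − 0.950000) / (0.249553 − (-0.353576)) = 1.060000 − (0.027451)/(0.603129) = 1.014486
g(1.014486) = -0.012103
r3 = 1.014486 − (-0.012103)·(1.014486 − 1.060000) / (-0.012103 − 0.249553) = 1.014486 − (0.000551)/(-0.261657) = 1.016591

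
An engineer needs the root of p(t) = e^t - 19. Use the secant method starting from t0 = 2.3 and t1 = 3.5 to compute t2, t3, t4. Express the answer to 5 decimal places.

p(2.3) = -9.0258175, p(3.5) = 14.1154520
t2 = 3.5000000 − 14.1154520·(3.5000000 − 2.3000000) / (14.1154520 − (-9.0258175)) = 3.5000000 − (16.9385424)/(23.1412695) = 2.7680375
p(2.7680375) = -3.0726547
t3 = 2.7680375 − (-3.0726547)·(2.7680375 − 3.5000000) / (-3.0726547 − 14.1154520) = 2.7680375 − (2.2490681)/(-17.1881067) = 2.8988877
p(2.8988877) = -0.8460582
t4 = 2.8988877 − (-0.8460582)·(2.8988877 − 2.7680375) / (-0.8460582 − (-3.0726547)) = 2.8988877 − (-0.1107069)/(2.2265965) = 2.9486080

2.76804, 2.89889, 2.94861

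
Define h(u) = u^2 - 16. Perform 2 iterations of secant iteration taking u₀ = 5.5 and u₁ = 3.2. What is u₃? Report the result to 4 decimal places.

h(5.5) = 14.250000, h(3.2) = -5.760000
u₂ = 3.200000 − (-5.760000)·(3.200000 − 5.500000) / (-5.760000 − 14.250000) = 3.200000 − (13.248000)/(-20.010000) = 3.862069
h(3.862069) = -1.084423
u₃ = 3.862069 − (-1.084423)·(3.862069 − 3.200000) / (-1.084423 − (-5.760000)) = 3.862069 − (-0.717963)/(4.675577) = 4.015625

4.0156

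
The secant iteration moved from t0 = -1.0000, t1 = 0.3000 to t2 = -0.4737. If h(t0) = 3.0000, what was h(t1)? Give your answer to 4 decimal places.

-4.4102

The secant line through (-1.0000, 3.0000) and (0.3000, h(t1)) crosses zero at t2 = -0.4737.
So (-1.0000, 3.0000), (0.3000, h(t1)), (-0.4737, 0) are collinear:
h(t1) = 3.0000 · (0.3000 − (-0.4737)) / (-1.0000 − (-0.4737)) = 3.0000 · (0.773700)/(-0.526300) = -4.410222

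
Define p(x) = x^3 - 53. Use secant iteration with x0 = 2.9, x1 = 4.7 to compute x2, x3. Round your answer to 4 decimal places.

3.5483, 3.7104

p(2.9) = -28.611000, p(4.7) = 50.823000
x2 = 4.700000 − 50.823000·(4.700000 − 2.900000) / (50.823000 − (-28.611000)) = 4.700000 − (91.481400)/(79.434000) = 3.548334
p(3.548334) = -8.324065
x3 = 3.548334 − (-8.324065)·(3.548334 − 4.700000) / (-8.324065 − 50.823000) = 3.548334 − (9.586539)/(-59.147065) = 3.710414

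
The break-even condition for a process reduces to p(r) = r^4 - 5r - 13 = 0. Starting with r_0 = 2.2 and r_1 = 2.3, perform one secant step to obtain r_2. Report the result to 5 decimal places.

p(2.2) = -0.5744000, p(2.3) = 3.4841000
r_2 = 2.3000000 − 3.4841000·(2.3000000 − 2.2000000) / (3.4841000 − (-0.5744000)) = 2.3000000 − (0.3484100)/(4.0585000) = 2.2141530

2.21415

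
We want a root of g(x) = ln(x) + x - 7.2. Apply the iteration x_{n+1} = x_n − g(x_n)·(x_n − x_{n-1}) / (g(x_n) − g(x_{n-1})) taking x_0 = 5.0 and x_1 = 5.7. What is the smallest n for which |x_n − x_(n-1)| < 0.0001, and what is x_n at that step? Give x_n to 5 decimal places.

n = 4, x_n = 5.49598

g(5.0) = -0.5905621, g(5.7) = 0.2404662
x_2 = 5.7000000 − 0.2404662·(0.7000000)/(0.8310283) = 5.4974481;  |Δ| = 0.2025519
g(5.4974481) = 0.0017321
x_3 = 5.4974481 − 0.0017321·(-0.2025519)/(-0.2387340) = 5.4959785;  |Δ| = 0.0014696
g(5.4959785) = -0.0000048
x_4 = 5.4959785 − (-0.0000048)·(-0.0014696)/(-0.0017370) = 5.4959826;  |Δ| = 0.0000041
|x_4 − x_3| = 0.0000041 < 0.0001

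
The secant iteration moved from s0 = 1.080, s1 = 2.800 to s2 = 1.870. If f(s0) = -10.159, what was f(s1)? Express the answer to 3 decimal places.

11.959

The secant line through (1.080, -10.159) and (2.800, f(s1)) crosses zero at s2 = 1.870.
So (1.080, -10.159), (2.800, f(s1)), (1.870, 0) are collinear:
f(s1) = -10.159 · (2.800 − 1.870) / (1.080 − 1.870) = -10.159 · (0.93000)/(-0.79000) = 11.95933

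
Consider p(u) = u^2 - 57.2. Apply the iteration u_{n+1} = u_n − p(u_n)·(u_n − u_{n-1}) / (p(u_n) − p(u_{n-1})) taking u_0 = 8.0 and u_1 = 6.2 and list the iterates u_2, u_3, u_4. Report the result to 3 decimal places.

p(8.0) = 6.80000, p(6.2) = -18.76000
u_2 = 6.20000 − (-18.76000)·(6.20000 − 8.00000) / (-18.76000 − 6.80000) = 6.20000 − (33.76800)/(-25.56000) = 7.52113
p(7.52113) = -0.63265
u_3 = 7.52113 − (-0.63265)·(7.52113 − 6.20000) / (-0.63265 − (-18.76000)) = 7.52113 − (-0.83581)/(18.12735) = 7.56723
p(7.56723) = 0.06304
u_4 = 7.56723 − 0.06304·(7.56723 − 7.52113) / (0.06304 − (-0.63265)) = 7.56723 − (0.00291)/(0.69569) = 7.56306

7.521, 7.567, 7.563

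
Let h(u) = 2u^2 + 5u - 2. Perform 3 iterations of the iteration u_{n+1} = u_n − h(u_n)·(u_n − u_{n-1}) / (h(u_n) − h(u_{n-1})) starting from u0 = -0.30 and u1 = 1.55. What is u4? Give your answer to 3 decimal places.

h(-0.30) = -3.32000, h(1.55) = 10.55500
u2 = 1.55000 − 10.55500·(1.55000 − (-0.30000)) / (10.55500 − (-3.32000)) = 1.55000 − (19.52675)/(13.87500) = 0.14267
h(0.14267) = -1.24596
u3 = 0.14267 − (-1.24596)·(0.14267 − 1.55000) / (-1.24596 − 10.55500) = 0.14267 − (1.75348)/(-11.80096) = 0.29125
h(0.29125) = -0.37407
u4 = 0.29125 − (-0.37407)·(0.29125 − 0.14267) / (-0.37407 − (-1.24596)) = 0.29125 − (-0.05558)/(0.87189) = 0.35500

0.355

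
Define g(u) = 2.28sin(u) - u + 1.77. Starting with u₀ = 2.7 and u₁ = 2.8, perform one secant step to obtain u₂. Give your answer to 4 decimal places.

2.7143

g(2.7) = 0.044426, g(2.8) = -0.266227
u₂ = 2.800000 − (-0.266227)·(2.800000 − 2.700000) / (-0.266227 − 0.044426) = 2.800000 − (-0.026623)/(-0.310653) = 2.714301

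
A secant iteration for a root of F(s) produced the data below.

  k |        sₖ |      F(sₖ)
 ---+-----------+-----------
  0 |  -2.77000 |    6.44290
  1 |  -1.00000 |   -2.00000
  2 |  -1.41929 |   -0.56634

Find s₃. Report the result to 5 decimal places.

-1.58492

s₃ = -1.41929 − (-0.56634)·(-1.41929 − (-1.00000)) / (-0.56634 − (-2.00000))
   = -1.41929 − (0.2374607)/(1.4336600) = -1.5849225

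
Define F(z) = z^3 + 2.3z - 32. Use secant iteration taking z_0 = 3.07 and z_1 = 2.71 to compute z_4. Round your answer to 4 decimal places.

2.9338

F(3.07) = 3.995443, F(2.71) = -5.864489
z_2 = 2.710000 − (-5.864489)·(2.710000 − 3.070000) / (-5.864489 − 3.995443) = 2.710000 − (2.111216)/(-9.859932) = 2.924121
F(2.924121) = -0.271880
z_3 = 2.924121 − (-0.271880)·(2.924121 − 2.710000) / (-0.271880 − (-5.864489)) = 2.924121 − (-0.058215)/(5.592609) = 2.934530
F(2.934530) = 0.020027
z_4 = 2.934530 − 0.020027·(2.934530 − 2.924121) / (0.020027 − (-0.271880)) = 2.934530 − (0.000208)/(0.291907) = 2.933816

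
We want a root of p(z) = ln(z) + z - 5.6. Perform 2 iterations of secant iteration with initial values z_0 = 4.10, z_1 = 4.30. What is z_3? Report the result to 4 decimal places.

4.1717

p(4.10) = -0.089013, p(4.30) = 0.158615
z_2 = 4.300000 − 0.158615·(4.300000 − 4.100000) / (0.158615 − (-0.089013)) = 4.300000 − (0.031723)/(0.247628) = 4.171893
p(4.171893) = 0.000262
z_3 = 4.171893 − 0.000262·(4.171893 − 4.300000) / (0.000262 − 0.158615) = 4.171893 − (-0.000034)/(-0.158353) = 4.171680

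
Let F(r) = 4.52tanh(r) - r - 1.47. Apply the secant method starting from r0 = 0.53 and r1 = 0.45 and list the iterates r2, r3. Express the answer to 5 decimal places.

0.45503, 0.45481

F(0.53) = 0.1939225, F(0.45) = -0.0130165
r2 = 0.4500000 − (-0.0130165)·(0.4500000 − 0.5300000) / (-0.0130165 − 0.1939225) = 0.4500000 − (0.0010413)/(-0.2069390) = 0.4550320
F(0.4550320) = 0.0006079
r3 = 0.4550320 − 0.0006079·(0.4550320 − 0.4500000) / (0.0006079 − (-0.0130165)) = 0.4550320 − (0.0000031)/(0.0136244) = 0.4548075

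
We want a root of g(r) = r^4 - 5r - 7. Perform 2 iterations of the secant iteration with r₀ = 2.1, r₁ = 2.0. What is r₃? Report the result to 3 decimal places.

g(2.1) = 1.94810, g(2.0) = -1.00000
r₂ = 2.00000 − (-1.00000)·(2.00000 − 2.10000) / (-1.00000 − 1.94810) = 2.00000 − (0.10000)/(-2.94810) = 2.03392
g(2.03392) = -0.05623
r₃ = 2.03392 − (-0.05623)·(2.03392 − 2.00000) / (-0.05623 − (-1.00000)) = 2.03392 − (-0.00191)/(0.94377) = 2.03594

2.036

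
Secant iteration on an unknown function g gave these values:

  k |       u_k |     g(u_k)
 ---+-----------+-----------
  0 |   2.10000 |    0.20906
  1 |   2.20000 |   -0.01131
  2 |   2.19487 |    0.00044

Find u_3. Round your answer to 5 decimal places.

2.19506

u_3 = 2.19487 − 0.00044·(2.19487 − 2.20000) / (0.00044 − (-0.01131))
   = 2.19487 − (-0.0000023)/(0.0117500) = 2.1950621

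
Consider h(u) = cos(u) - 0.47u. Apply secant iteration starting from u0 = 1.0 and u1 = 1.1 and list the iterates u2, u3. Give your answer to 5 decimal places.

1.05258, 1.05304

h(1.0) = 0.0703023, h(1.1) = -0.0634039
u2 = 1.1000000 − (-0.0634039)·(1.1000000 − 1.0000000) / (-0.0634039 − 0.0703023) = 1.1000000 − (-0.0063404)/(-0.1337062) = 1.0525797
h(1.0525797) = 0.0006192
u3 = 1.0525797 − 0.0006192·(1.0525797 − 1.1000000) / (0.0006192 − (-0.0634039)) = 1.0525797 − (-0.0000294)/(0.0640231) = 1.0530384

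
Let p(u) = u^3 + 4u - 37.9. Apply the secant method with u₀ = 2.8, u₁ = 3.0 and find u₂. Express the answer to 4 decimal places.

2.9624

p(2.8) = -4.748000, p(3.0) = 1.100000
u₂ = 3.000000 − 1.100000·(3.000000 − 2.800000) / (1.100000 − (-4.748000)) = 3.000000 − (0.220000)/(5.848000) = 2.962380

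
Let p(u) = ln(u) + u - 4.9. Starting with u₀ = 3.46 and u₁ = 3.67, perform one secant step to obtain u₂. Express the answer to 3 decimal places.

p(3.46) = -0.19873, p(3.67) = 0.07019
u₂ = 3.67000 − 0.07019·(3.67000 − 3.46000) / (0.07019 − (-0.19873)) = 3.67000 − (0.01474)/(0.26892) = 3.61519

3.615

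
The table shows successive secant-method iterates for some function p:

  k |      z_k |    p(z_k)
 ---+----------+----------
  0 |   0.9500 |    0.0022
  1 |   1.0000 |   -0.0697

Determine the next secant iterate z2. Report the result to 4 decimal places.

z2 = 1.0000 − (-0.0697)·(1.0000 − 0.9500) / (-0.0697 − 0.0022)
   = 1.0000 − (-0.003485)/(-0.071900) = 0.951530

0.9515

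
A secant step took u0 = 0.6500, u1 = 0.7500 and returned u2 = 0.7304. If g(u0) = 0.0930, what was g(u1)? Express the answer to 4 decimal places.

The secant line through (0.6500, 0.0930) and (0.7500, g(u1)) crosses zero at u2 = 0.7304.
So (0.6500, 0.0930), (0.7500, g(u1)), (0.7304, 0) are collinear:
g(u1) = 0.0930 · (0.7500 − 0.7304) / (0.6500 − 0.7304) = 0.0930 · (0.019600)/(-0.080400) = -0.022672

-0.0227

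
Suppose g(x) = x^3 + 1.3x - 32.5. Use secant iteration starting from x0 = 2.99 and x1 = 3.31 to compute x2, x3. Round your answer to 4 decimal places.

g(2.99) = -1.882101, g(3.31) = 8.067691
x2 = 3.310000 − 8.067691·(3.310000 − 2.990000) / (8.067691 − (-1.882101)) = 3.310000 − (2.581661)/(9.949792) = 3.050531
g(3.050531) = -0.146859
x3 = 3.050531 − (-0.146859)·(3.050531 − 3.310000) / (-0.146859 − 8.067691) = 3.050531 − (0.038105)/(-8.214550) = 3.055170

3.0505, 3.0552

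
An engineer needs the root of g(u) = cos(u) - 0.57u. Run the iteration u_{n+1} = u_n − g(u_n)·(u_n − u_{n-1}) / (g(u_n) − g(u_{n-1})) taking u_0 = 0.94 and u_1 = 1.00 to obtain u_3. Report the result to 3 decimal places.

0.979

g(0.94) = 0.05399, g(1.00) = -0.02970
u_2 = 1.00000 − (-0.02970)·(1.00000 − 0.94000) / (-0.02970 − 0.05399) = 1.00000 − (-0.00178)/(-0.08369) = 0.97871
g(0.97871) = 0.00023
u_3 = 0.97871 − 0.00023·(0.97871 − 1.00000) / (0.00023 − (-0.02970)) = 0.97871 − (0.00000)/(0.02993) = 0.97887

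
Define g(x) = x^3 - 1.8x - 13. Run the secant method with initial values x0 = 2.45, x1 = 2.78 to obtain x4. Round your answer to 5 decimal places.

g(2.45) = -2.7038750, g(2.78) = 3.4809520
x2 = 2.7800000 − 3.4809520·(2.7800000 − 2.4500000) / (3.4809520 − (-2.7038750)) = 2.7800000 − (1.1487142)/(6.1848270) = 2.5942690
g(2.5942690) = -0.2096531
x3 = 2.5942690 − (-0.2096531)·(2.5942690 − 2.7800000) / (-0.2096531 − 3.4809520) = 2.5942690 − (0.0389391)/(-3.6906051) = 2.6048199
g(2.6048199) = -0.0147478
x4 = 2.6048199 − (-0.0147478)·(2.6048199 − 2.5942690) / (-0.0147478 − (-0.2096531)) = 2.6048199 − (-0.0001556)/(0.1949053) = 2.6056182

2.60562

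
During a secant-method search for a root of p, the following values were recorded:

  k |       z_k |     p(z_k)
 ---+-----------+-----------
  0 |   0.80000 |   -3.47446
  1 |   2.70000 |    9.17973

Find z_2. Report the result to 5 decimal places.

z_2 = 2.70000 − 9.17973·(2.70000 − 0.80000) / (9.17973 − (-3.47446))
   = 2.70000 − (17.4414870)/(12.6541900) = 1.3216829

1.32168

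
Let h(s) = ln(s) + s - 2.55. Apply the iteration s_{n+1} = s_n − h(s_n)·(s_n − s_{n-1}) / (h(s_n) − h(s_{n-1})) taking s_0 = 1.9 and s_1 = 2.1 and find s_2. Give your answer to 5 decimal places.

1.90543

h(1.9) = -0.0081461, h(2.1) = 0.2919373
s_2 = 2.1000000 − 0.2919373·(2.1000000 − 1.9000000) / (0.2919373 − (-0.0081461)) = 2.1000000 − (0.0583875)/(0.3000835) = 1.9054292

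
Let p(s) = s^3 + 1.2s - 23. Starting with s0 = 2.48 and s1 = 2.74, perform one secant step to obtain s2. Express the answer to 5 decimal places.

2.70034

p(2.48) = -4.7710080, p(2.74) = 0.8588240
s2 = 2.7400000 − 0.8588240·(2.7400000 − 2.4800000) / (0.8588240 − (-4.7710080)) = 2.7400000 − (0.2232942)/(5.6298320) = 2.7003373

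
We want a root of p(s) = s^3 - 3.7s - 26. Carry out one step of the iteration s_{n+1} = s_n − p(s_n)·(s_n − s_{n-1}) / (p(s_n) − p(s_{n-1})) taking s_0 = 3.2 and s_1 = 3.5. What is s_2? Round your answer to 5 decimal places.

p(3.2) = -5.0720000, p(3.5) = 3.9250000
s_2 = 3.5000000 − 3.9250000·(3.5000000 − 3.2000000) / (3.9250000 − (-5.0720000)) = 3.5000000 − (1.1775000)/(8.9970000) = 3.3691230

3.36912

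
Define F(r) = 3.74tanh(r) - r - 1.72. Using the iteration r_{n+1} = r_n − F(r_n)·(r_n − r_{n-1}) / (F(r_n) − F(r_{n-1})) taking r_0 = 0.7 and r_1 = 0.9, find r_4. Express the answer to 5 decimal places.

F(0.7) = -0.1596645, F(0.9) = 0.0589540
r_2 = 0.9000000 − 0.0589540·(0.9000000 − 0.7000000) / (0.0589540 − (-0.1596645)) = 0.9000000 − (0.0117908)/(0.2186185) = 0.8460668
F(0.8460668) = 0.0108271
r_3 = 0.8460668 − 0.0108271·(0.8460668 − 0.9000000) / (0.0108271 − 0.0589540) = 0.8460668 − (-0.0005839)/(-0.0481269) = 0.8339334
F(0.8339334) = -0.0010752
r_4 = 0.8339334 − (-0.0010752)·(0.8339334 − 0.8460668) / (-0.0010752 − 0.0108271) = 0.8339334 − (0.0000130)/(-0.0119024) = 0.8350295

0.83503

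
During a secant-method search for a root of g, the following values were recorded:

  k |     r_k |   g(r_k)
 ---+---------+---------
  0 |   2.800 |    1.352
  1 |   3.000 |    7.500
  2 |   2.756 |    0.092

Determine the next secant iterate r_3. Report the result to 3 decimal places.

r_3 = 2.756 − 0.092·(2.756 − 3.000) / (0.092 − 7.500)
   = 2.756 − (-0.02245)/(-7.40800) = 2.75297

2.753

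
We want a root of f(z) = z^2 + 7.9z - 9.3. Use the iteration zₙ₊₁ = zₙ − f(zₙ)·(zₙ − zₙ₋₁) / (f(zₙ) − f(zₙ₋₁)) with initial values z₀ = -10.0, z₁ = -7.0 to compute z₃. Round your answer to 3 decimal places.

f(-10.0) = 11.70000, f(-7.0) = -15.60000
z₂ = -7.00000 − (-15.60000)·(-7.00000 − (-10.00000)) / (-15.60000 − 11.70000) = -7.00000 − (-46.80000)/(-27.30000) = -8.71429
f(-8.71429) = -2.20408
z₃ = -8.71429 − (-2.20408)·(-8.71429 − (-7.00000)) / (-2.20408 − (-15.60000)) = -8.71429 − (3.77843)/(13.39592) = -8.99634

-8.996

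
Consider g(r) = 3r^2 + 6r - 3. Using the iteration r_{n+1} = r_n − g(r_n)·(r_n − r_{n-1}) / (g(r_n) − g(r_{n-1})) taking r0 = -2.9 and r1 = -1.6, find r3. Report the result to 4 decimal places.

g(-2.9) = 4.830000, g(-1.6) = -4.920000
r2 = -1.600000 − (-4.920000)·(-1.600000 − (-2.900000)) / (-4.920000 − 4.830000) = -1.600000 − (-6.396000)/(-9.750000) = -2.256000
g(-2.256000) = -1.267392
r3 = -2.256000 − (-1.267392)·(-2.256000 − (-1.600000)) / (-1.267392 − (-4.920000)) = -2.256000 − (0.831409)/(3.652608) = -2.483621

-2.4836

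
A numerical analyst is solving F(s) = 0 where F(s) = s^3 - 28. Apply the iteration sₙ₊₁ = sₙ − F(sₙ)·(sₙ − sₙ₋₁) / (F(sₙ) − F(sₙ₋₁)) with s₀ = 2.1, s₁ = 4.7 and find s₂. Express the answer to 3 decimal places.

F(2.1) = -18.73900, F(4.7) = 75.82300
s₂ = 4.70000 − 75.82300·(4.70000 − 2.10000) / (75.82300 − (-18.73900)) = 4.70000 − (197.13980)/(94.56200) = 2.61523

2.615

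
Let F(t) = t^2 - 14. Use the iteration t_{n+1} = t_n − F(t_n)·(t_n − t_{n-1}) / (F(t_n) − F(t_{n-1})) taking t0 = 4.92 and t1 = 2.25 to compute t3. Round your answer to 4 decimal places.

3.8053

F(4.92) = 10.206400, F(2.25) = -8.937500
t2 = 2.250000 − (-8.937500)·(2.250000 − 4.920000) / (-8.937500 − 10.206400) = 2.250000 − (23.863125)/(-19.143900) = 3.496513
F(3.496513) = -1.774395
t3 = 3.496513 − (-1.774395)·(3.496513 − 2.250000) / (-1.774395 − (-8.937500)) = 3.496513 − (-2.211807)/(7.163105) = 3.805291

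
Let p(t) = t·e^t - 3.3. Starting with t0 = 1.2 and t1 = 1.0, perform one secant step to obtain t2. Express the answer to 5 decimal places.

1.09191

p(1.2) = 0.6841403, p(1.0) = -0.5817182
t2 = 1.0000000 − (-0.5817182)·(1.0000000 − 1.2000000) / (-0.5817182 − 0.6841403) = 1.0000000 − (0.1163436)/(-1.2658585) = 1.0919089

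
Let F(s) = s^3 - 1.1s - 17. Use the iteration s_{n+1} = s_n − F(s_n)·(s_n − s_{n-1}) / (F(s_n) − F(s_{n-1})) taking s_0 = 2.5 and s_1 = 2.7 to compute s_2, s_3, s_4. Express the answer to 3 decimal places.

F(2.5) = -4.12500, F(2.7) = -0.28700
s_2 = 2.70000 − (-0.28700)·(2.70000 − 2.50000) / (-0.28700 − (-4.12500)) = 2.70000 − (-0.05740)/(3.83800) = 2.71496
F(2.71496) = 0.02545
s_3 = 2.71496 − 0.02545·(2.71496 − 2.70000) / (0.02545 − (-0.28700)) = 2.71496 − (0.00038)/(0.31245) = 2.71374
F(2.71374) = -0.00014
s_4 = 2.71374 − (-0.00014)·(2.71374 − 2.71496) / (-0.00014 − 0.02545) = 2.71374 − (0.00000)/(-0.02558) = 2.71374

2.715, 2.714, 2.714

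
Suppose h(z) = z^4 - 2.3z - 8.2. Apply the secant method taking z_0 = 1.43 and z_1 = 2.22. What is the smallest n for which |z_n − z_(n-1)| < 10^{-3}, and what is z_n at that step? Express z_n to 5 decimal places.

h(1.43) = -7.3073840, h(2.22) = 10.9831266
z_2 = 2.2200000 − 10.9831266·(0.7900000)/(18.2905106) = 1.7456190;  |Δ| = 0.4743810
h(1.7456190) = -2.9295823
z_3 = 1.7456190 − (-2.9295823)·(-0.4743810)/(-13.9127089) = 1.8455089;  |Δ| = 0.0998898
h(1.8455089) = -0.8444953
z_4 = 1.8455089 − (-0.8444953)·(0.0998898)/(2.0850870) = 1.8859659;  |Δ| = 0.0404571
h(1.8859659) = 0.1135846
z_5 = 1.8859659 − 0.1135846·(0.0404571)/(0.9580800) = 1.8811696;  |Δ| = 0.0047964
h(1.8811696) = -0.0035922
z_6 = 1.8811696 − (-0.0035922)·(-0.0047964)/(-0.1171768) = 1.8813166;  |Δ| = 0.0001470
|z_6 − z_5| = 0.0001470 < 10^{-3}

n = 6, z_n = 1.88132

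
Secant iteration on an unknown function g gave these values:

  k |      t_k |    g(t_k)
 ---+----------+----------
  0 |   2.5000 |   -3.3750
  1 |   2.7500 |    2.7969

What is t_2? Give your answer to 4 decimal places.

t_2 = 2.7500 − 2.7969·(2.7500 − 2.5000) / (2.7969 − (-3.3750))
   = 2.7500 − (0.699225)/(6.171900) = 2.636708

2.6367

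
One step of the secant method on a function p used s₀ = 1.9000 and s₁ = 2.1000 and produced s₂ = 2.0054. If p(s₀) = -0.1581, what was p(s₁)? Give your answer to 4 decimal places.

0.1419

The secant line through (1.9000, -0.1581) and (2.1000, p(s₁)) crosses zero at s₂ = 2.0054.
So (1.9000, -0.1581), (2.1000, p(s₁)), (2.0054, 0) are collinear:
p(s₁) = -0.1581 · (2.1000 − 2.0054) / (1.9000 − 2.0054) = -0.1581 · (0.094600)/(-0.105400) = 0.141900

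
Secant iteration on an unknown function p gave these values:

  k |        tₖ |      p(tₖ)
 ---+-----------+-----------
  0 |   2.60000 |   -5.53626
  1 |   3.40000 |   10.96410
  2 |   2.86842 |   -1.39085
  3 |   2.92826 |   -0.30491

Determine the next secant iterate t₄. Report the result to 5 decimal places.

2.94506

t₄ = 2.92826 − (-0.30491)·(2.92826 − 2.86842) / (-0.30491 − (-1.39085))
   = 2.92826 − (-0.0182458)/(1.0859400) = 2.9450619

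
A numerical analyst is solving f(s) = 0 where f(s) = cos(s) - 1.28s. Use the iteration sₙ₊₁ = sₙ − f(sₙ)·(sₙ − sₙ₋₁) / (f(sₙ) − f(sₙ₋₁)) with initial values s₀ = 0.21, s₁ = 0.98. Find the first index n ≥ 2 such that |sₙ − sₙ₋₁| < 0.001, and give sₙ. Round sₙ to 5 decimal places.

f(0.21) = 0.7092309, f(0.98) = -0.6973775
s₂ = 0.9800000 − (-0.6973775)·(0.7700000)/(-1.4066084) = 0.5982444;  |Δ| = 0.3817556
f(0.5982444) = 0.0605728
s₃ = 0.5982444 − 0.0605728·(-0.3817556)/(0.7579503) = 0.6287530;  |Δ| = 0.0305086
f(0.6287530) = 0.0039577
s₄ = 0.6287530 − 0.0039577·(0.0305086)/(-0.0566151) = 0.6308857;  |Δ| = 0.0021327
f(0.6308857) = -0.0000283
s₅ = 0.6308857 − (-0.0000283)·(0.0021327)/(-0.0039860) = 0.6308706;  |Δ| = 0.0000152
|s₅ − s₄| = 0.0000152 < 0.001

n = 5, sₙ = 0.63087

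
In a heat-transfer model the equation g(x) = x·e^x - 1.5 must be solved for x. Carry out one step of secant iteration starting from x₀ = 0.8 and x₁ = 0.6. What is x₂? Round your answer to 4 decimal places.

0.7184

g(0.8) = 0.280433, g(0.6) = -0.406729
x₂ = 0.600000 − (-0.406729)·(0.600000 − 0.800000) / (-0.406729 − 0.280433) = 0.600000 − (0.081346)/(-0.687161) = 0.718379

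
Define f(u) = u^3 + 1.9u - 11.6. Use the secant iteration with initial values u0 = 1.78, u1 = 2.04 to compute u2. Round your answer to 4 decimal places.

1.9805

f(1.78) = -2.578248, f(2.04) = 0.765664
u2 = 2.040000 − 0.765664·(2.040000 − 1.780000) / (0.765664 − (-2.578248)) = 2.040000 − (0.199073)/(3.343912) = 1.980467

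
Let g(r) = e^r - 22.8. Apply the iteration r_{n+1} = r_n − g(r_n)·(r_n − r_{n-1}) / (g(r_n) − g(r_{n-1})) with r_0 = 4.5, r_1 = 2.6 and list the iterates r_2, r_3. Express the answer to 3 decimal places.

2.832, 3.216

g(4.5) = 67.21713, g(2.6) = -9.33626
r_2 = 2.60000 − (-9.33626)·(2.60000 − 4.50000) / (-9.33626 − 67.21713) = 2.60000 − (17.73890)/(-76.55339) = 2.83172
g(2.83172) = -5.82538
r_3 = 2.83172 − (-5.82538)·(2.83172 − 2.60000) / (-5.82538 − (-9.33626)) = 2.83172 − (-1.34985)/(3.51088) = 3.21620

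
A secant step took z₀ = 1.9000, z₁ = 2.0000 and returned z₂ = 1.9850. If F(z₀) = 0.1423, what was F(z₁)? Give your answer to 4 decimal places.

-0.0251

The secant line through (1.9000, 0.1423) and (2.0000, F(z₁)) crosses zero at z₂ = 1.9850.
So (1.9000, 0.1423), (2.0000, F(z₁)), (1.9850, 0) are collinear:
F(z₁) = 0.1423 · (2.0000 − 1.9850) / (1.9000 − 1.9850) = 0.1423 · (0.015000)/(-0.085000) = -0.025112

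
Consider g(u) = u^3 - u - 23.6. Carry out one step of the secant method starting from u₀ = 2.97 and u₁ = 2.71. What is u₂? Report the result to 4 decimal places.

g(2.97) = -0.371927, g(2.71) = -6.407489
u₂ = 2.710000 − (-6.407489)·(2.710000 − 2.970000) / (-6.407489 − (-0.371927)) = 2.710000 − (1.665947)/(-6.035562) = 2.986022

2.9860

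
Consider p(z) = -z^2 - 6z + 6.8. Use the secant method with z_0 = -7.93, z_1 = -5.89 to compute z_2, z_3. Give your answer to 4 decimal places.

p(-7.93) = -8.504900, p(-5.89) = 7.447900
z_2 = -5.890000 − 7.447900·(-5.890000 − (-7.930000)) / (7.447900 − (-8.504900)) = -5.890000 − (15.193716)/(15.952800) = -6.842417
p(-6.842417) = 1.035833
z_3 = -6.842417 − 1.035833·(-6.842417 − (-5.890000)) / (1.035833 − 7.447900) = -6.842417 − (-0.986544)/(-6.412067) = -6.996274

-6.8424, -6.9963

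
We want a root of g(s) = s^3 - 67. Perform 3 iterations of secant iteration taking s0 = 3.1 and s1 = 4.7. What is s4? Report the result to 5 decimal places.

g(3.1) = -37.2090000, g(4.7) = 36.8230000
s2 = 4.7000000 − 36.8230000·(4.7000000 − 3.1000000) / (36.8230000 − (-37.2090000)) = 4.7000000 − (58.9168000)/(74.0320000) = 3.9041712
g(3.9041712) = -7.4904659
s3 = 3.9041712 − (-7.4904659)·(3.9041712 − 4.7000000) / (-7.4904659 − 36.8230000) = 3.9041712 − (5.9611287)/(-44.3134659) = 4.0386930
g(4.0386930) = -1.1247121
s4 = 4.0386930 − (-1.1247121)·(4.0386930 − 3.9041712) / (-1.1247121 − (-7.4904659)) = 4.0386930 − (-0.1512983)/(6.3657538) = 4.0624605

4.06246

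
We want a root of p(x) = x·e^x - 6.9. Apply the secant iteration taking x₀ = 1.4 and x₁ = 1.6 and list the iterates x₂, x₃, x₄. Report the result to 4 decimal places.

p(1.4) = -1.222720, p(1.6) = 1.024852
x₂ = 1.600000 − 1.024852·(1.600000 − 1.400000) / (1.024852 − (-1.222720)) = 1.600000 − (0.204970)/(2.247572) = 1.508804
p(1.508804) = -0.078218
x₃ = 1.508804 − (-0.078218)·(1.508804 − 1.600000) / (-0.078218 − 1.024852) = 1.508804 − (0.007133)/(-1.103070) = 1.515270
p(1.515270) = -0.004533
x₄ = 1.515270 − (-0.004533)·(1.515270 − 1.508804) / (-0.004533 − (-0.078218)) = 1.515270 − (-0.000029)/(0.073685) = 1.515668

1.5088, 1.5153, 1.5157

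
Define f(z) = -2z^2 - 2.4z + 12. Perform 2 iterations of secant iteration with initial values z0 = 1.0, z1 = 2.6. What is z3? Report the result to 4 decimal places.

1.9061

f(1.0) = 7.600000, f(2.6) = -7.760000
z2 = 2.600000 − (-7.760000)·(2.600000 − 1.000000) / (-7.760000 − 7.600000) = 2.600000 − (-12.416000)/(-15.360000) = 1.791667
f(1.791667) = 1.279861
z3 = 1.791667 − 1.279861·(1.791667 − 2.600000) / (1.279861 − (-7.760000)) = 1.791667 − (-1.034554)/(9.039861) = 1.906110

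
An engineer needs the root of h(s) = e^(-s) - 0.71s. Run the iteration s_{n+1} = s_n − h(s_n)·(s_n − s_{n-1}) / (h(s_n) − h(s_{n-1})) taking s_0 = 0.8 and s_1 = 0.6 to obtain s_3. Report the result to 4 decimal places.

0.6997

h(0.8) = -0.118671, h(0.6) = 0.122812
s_2 = 0.600000 − 0.122812·(0.600000 − 0.800000) / (0.122812 − (-0.118671)) = 0.600000 − (-0.024562)/(0.241483) = 0.701715
h(0.701715) = -0.002483
s_3 = 0.701715 − (-0.002483)·(0.701715 − 0.600000) / (-0.002483 − 0.122812) = 0.701715 − (-0.000253)/(-0.125294) = 0.699699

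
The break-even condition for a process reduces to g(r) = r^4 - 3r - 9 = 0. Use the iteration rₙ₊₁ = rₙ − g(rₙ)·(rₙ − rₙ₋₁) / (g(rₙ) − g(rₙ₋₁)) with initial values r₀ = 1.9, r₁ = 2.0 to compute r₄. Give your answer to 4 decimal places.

1.9645

g(1.9) = -1.667900, g(2.0) = 1.000000
r₂ = 2.000000 − 1.000000·(2.000000 − 1.900000) / (1.000000 − (-1.667900)) = 2.000000 − (0.100000)/(2.667900) = 1.962517
g(1.962517) = -0.053698
r₃ = 1.962517 − (-0.053698)·(1.962517 − 2.000000) / (-0.053698 − 1.000000) = 1.962517 − (0.002013)/(-1.053698) = 1.964427
g(1.964427) = -0.001591
r₄ = 1.964427 − (-0.001591)·(1.964427 − 1.962517) / (-0.001591 − (-0.053698)) = 1.964427 − (-0.000003)/(0.052106) = 1.964486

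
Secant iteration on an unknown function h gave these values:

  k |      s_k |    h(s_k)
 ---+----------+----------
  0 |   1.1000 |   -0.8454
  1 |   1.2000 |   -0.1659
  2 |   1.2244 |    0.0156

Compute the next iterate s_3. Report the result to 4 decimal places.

s_3 = 1.2244 − 0.0156·(1.2244 − 1.2000) / (0.0156 − (-0.1659))
   = 1.2244 − (0.000381)/(0.181500) = 1.222303

1.2223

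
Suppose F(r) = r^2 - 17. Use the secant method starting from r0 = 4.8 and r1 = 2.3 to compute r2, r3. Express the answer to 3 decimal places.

3.949, 4.174

F(4.8) = 6.04000, F(2.3) = -11.71000
r2 = 2.30000 − (-11.71000)·(2.30000 − 4.80000) / (-11.71000 − 6.04000) = 2.30000 − (29.27500)/(-17.75000) = 3.94930
F(3.94930) = -1.40306
r3 = 3.94930 − (-1.40306)·(3.94930 − 2.30000) / (-1.40306 − (-11.71000)) = 3.94930 − (-2.31407)/(10.30694) = 4.17381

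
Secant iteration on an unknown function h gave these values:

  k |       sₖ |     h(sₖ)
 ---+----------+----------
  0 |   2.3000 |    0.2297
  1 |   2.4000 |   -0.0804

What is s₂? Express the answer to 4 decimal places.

s₂ = 2.4000 − (-0.0804)·(2.4000 − 2.3000) / (-0.0804 − 0.2297)
   = 2.4000 − (-0.008040)/(-0.310100) = 2.374073

2.3741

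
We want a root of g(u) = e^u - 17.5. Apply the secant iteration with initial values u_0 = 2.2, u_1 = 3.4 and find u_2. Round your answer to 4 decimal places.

2.6857

g(2.2) = -8.474987, g(3.4) = 12.464100
u_2 = 3.400000 − 12.464100·(3.400000 − 2.200000) / (12.464100 − (-8.474987)) = 3.400000 − (14.956920)/(20.939087) = 2.685694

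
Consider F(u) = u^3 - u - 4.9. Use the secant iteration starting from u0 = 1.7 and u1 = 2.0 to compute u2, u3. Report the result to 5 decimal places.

F(1.7) = -1.6870000, F(2.0) = 1.1000000
u2 = 2.0000000 − 1.1000000·(2.0000000 − 1.7000000) / (1.1000000 − (-1.6870000)) = 2.0000000 − (0.3300000)/(2.7870000) = 1.8815931
F(1.8815931) = -0.1200147
u3 = 1.8815931 − (-0.1200147)·(1.8815931 − 2.0000000) / (-0.1200147 − 1.1000000) = 1.8815931 − (0.0142106)/(-1.2200147) = 1.8932410

1.88159, 1.89324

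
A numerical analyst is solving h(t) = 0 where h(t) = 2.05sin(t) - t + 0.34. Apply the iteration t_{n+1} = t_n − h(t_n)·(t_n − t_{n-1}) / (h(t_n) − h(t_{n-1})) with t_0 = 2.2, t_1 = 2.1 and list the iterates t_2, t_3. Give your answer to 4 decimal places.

2.1045, 2.1047

h(2.2) = -0.202582, h(2.1) = 0.009579
t_2 = 2.100000 − 0.009579·(2.100000 − 2.200000) / (0.009579 − (-0.202582)) = 2.100000 − (-0.000958)/(0.212162) = 2.104515
h(2.104515) = 0.000373
t_3 = 2.104515 − 0.000373·(2.104515 − 2.100000) / (0.000373 − 0.009579) = 2.104515 − (0.000002)/(-0.009206) = 2.104698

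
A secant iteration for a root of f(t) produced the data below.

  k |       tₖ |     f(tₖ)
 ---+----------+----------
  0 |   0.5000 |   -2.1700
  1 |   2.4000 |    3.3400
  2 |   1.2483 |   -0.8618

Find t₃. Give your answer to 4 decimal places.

t₃ = 1.2483 − (-0.8618)·(1.2483 − 2.4000) / (-0.8618 − 3.3400)
   = 1.2483 − (0.992535)/(-4.201800) = 1.484517

1.4845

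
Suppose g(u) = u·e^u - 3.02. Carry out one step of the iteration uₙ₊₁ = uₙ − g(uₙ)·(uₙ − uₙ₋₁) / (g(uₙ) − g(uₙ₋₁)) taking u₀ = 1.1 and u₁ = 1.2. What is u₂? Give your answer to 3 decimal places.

g(1.1) = 0.28458, g(1.2) = 0.96414
u₂ = 1.20000 − 0.96414·(1.20000 − 1.10000) / (0.96414 − 0.28458) = 1.20000 − (0.09641)/(0.67956) = 1.05812

1.058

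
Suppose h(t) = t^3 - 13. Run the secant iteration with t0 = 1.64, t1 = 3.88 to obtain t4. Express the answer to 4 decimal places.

h(1.64) = -8.589056, h(3.88) = 45.411072
t2 = 3.880000 − 45.411072·(3.880000 − 1.640000) / (45.411072 − (-8.589056)) = 3.880000 − (101.720801)/(54.000128) = 1.996286
h(1.996286) = -5.044486
t3 = 1.996286 − (-5.044486)·(1.996286 − 3.880000) / (-5.044486 − 45.411072) = 1.996286 − (9.502370)/(-50.455558) = 2.184617
h(2.184617) = -2.573797
t4 = 2.184617 − (-2.573797)·(2.184617 − 1.996286) / (-2.573797 − (-5.044486)) = 2.184617 − (-0.484727)/(2.470689) = 2.380808

2.3808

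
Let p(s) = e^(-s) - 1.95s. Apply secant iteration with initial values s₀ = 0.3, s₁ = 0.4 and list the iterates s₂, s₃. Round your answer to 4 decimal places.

p(0.3) = 0.155818, p(0.4) = -0.109680
s₂ = 0.400000 − (-0.109680)·(0.400000 − 0.300000) / (-0.109680 − 0.155818) = 0.400000 − (-0.010968)/(-0.265498) = 0.358689
p(0.358689) = -0.000852
s₃ = 0.358689 − (-0.000852)·(0.358689 − 0.400000) / (-0.000852 − (-0.109680)) = 0.358689 − (0.000035)/(0.108828) = 0.358366

0.3587, 0.3584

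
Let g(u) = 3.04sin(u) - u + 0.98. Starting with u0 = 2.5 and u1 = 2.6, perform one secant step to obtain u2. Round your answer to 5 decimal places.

2.58499

g(2.5) = 0.2993553, g(2.6) = -0.0528758
u2 = 2.6000000 − (-0.0528758)·(2.6000000 − 2.5000000) / (-0.0528758 − 0.2993553) = 2.6000000 − (-0.0052876)/(-0.3522311) = 2.5849883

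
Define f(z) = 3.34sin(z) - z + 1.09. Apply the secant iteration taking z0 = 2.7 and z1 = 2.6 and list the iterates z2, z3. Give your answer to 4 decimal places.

2.6537, 2.6542

f(2.7) = -0.182551, f(2.6) = 0.211775
z2 = 2.600000 − 0.211775·(2.600000 − 2.700000) / (0.211775 − (-0.182551)) = 2.600000 − (-0.021177)/(0.394326) = 2.653705
f(2.653705) = 0.001955
z3 = 2.653705 − 0.001955·(2.653705 − 2.600000) / (0.001955 − 0.211775) = 2.653705 − (0.000105)/(-0.209820) = 2.654206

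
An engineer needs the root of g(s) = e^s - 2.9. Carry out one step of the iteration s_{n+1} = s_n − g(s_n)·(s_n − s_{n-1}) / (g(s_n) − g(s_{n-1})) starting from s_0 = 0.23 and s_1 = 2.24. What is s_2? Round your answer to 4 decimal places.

0.6356

g(0.23) = -1.641400, g(2.24) = 6.493331
s_2 = 2.240000 − 6.493331·(2.240000 − 0.230000) / (6.493331 − (-1.641400)) = 2.240000 − (13.051596)/(8.134731) = 0.635571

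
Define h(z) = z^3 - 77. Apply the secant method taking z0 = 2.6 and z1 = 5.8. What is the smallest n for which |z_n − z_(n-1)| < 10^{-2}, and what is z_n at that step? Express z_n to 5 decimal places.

n = 6, z_n = 4.25431

h(2.6) = -59.4240000, h(5.8) = 118.1120000
z2 = 5.8000000 − 118.1120000·(3.2000000)/(177.5360000) = 3.6710887;  |Δ| = 2.1289113
h(3.6710887) = -27.5251340
z3 = 3.6710887 − (-27.5251340)·(-2.1289113)/(-145.6371340) = 4.0734488;  |Δ| = 0.4023601
h(4.0734488) = -9.4093265
z4 = 4.0734488 − (-9.4093265)·(0.4023601)/(18.1158075) = 4.2824341;  |Δ| = 0.2089853
h(4.2824341) = 1.5365923
z5 = 4.2824341 − 1.5365923·(0.2089853)/(10.9459188) = 4.2530966;  |Δ| = 0.0293374
h(4.2530966) = -0.0664545
z6 = 4.2530966 − (-0.0664545)·(-0.0293374)/(-1.6030467) = 4.2543128;  |Δ| = 0.0012162
|z6 − z5| = 0.0012162 < 10^{-2}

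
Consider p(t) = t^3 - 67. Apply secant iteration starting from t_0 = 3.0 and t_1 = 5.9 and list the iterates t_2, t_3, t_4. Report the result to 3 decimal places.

3.650, 3.914, 4.078

p(3.0) = -40.00000, p(5.9) = 138.37900
t_2 = 5.90000 − 138.37900·(5.90000 − 3.00000) / (138.37900 − (-40.00000)) = 5.90000 − (401.29910)/(178.37900) = 3.65030
p(3.65030) = -18.36085
t_3 = 3.65030 − (-18.36085)·(3.65030 − 5.90000) / (-18.36085 − 138.37900) = 3.65030 − (41.30640)/(-156.73985) = 3.91384
p(3.91384) = -7.04744
t_4 = 3.91384 − (-7.04744)·(3.91384 − 3.65030) / (-7.04744 − (-18.36085)) = 3.91384 − (-1.85725)/(11.31341) = 4.07800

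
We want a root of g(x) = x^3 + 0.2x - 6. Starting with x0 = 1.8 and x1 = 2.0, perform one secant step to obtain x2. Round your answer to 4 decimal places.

1.7826

g(1.8) = 0.192000, g(2.0) = 2.400000
x2 = 2.000000 − 2.400000·(2.000000 − 1.800000) / (2.400000 − 0.192000) = 2.000000 − (0.480000)/(2.208000) = 1.782609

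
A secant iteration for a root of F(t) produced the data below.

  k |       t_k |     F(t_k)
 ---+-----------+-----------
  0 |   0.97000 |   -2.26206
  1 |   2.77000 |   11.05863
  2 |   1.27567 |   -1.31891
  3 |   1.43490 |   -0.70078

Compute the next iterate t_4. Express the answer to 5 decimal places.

t_4 = 1.43490 − (-0.70078)·(1.43490 − 1.27567) / (-0.70078 − (-1.31891))
   = 1.43490 − (-0.1115852)/(0.6181300) = 1.6154206

1.61542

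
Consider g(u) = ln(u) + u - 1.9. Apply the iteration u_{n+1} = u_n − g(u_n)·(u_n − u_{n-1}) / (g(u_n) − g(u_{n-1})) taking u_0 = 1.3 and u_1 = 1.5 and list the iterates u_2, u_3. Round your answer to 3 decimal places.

g(1.3) = -0.33764, g(1.5) = 0.00547
u_2 = 1.50000 − 0.00547·(1.50000 − 1.30000) / (0.00547 − (-0.33764)) = 1.50000 − (0.00109)/(0.34310) = 1.49681
g(1.49681) = 0.00015
u_3 = 1.49681 − 0.00015·(1.49681 − 1.50000) / (0.00015 − 0.00547) = 1.49681 − (0.00000)/(-0.00531) = 1.49672

1.497, 1.497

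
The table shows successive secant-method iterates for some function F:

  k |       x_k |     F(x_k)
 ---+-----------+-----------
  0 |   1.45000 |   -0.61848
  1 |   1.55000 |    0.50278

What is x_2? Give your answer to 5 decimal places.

1.50516

x_2 = 1.55000 − 0.50278·(1.55000 − 1.45000) / (0.50278 − (-0.61848))
   = 1.55000 − (0.0502780)/(1.1212600) = 1.5051594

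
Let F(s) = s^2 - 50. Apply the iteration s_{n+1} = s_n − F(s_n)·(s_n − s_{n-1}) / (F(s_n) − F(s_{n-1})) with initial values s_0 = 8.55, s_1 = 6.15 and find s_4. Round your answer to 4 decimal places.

F(8.55) = 23.102500, F(6.15) = -12.177500
s_2 = 6.150000 − (-12.177500)·(6.150000 − 8.550000) / (-12.177500 − 23.102500) = 6.150000 − (29.226000)/(-35.280000) = 6.978401
F(6.978401) = -1.301914
s_3 = 6.978401 − (-1.301914)·(6.978401 − 6.150000) / (-1.301914 − (-12.177500)) = 6.978401 − (-1.078508)/(10.875586) = 7.077569
F(7.077569) = 0.091985
s_4 = 7.077569 − 0.091985·(7.077569 − 6.978401) / (0.091985 − (-1.301914)) = 7.077569 − (0.009122)/(1.393899) = 7.071025

7.0710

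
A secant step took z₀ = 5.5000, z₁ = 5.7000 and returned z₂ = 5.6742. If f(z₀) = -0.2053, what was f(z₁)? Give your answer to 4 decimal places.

The secant line through (5.5000, -0.2053) and (5.7000, f(z₁)) crosses zero at z₂ = 5.6742.
So (5.5000, -0.2053), (5.7000, f(z₁)), (5.6742, 0) are collinear:
f(z₁) = -0.2053 · (5.7000 − 5.6742) / (5.5000 − 5.6742) = -0.2053 · (0.025800)/(-0.174200) = 0.030406

0.0304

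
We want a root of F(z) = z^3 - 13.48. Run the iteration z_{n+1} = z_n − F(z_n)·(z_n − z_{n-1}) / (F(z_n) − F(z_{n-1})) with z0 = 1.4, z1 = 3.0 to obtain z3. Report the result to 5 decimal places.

F(1.4) = -10.7360000, F(3.0) = 13.5200000
z2 = 3.0000000 − 13.5200000·(3.0000000 − 1.4000000) / (13.5200000 − (-10.7360000)) = 3.0000000 − (21.6320000)/(24.2560000) = 2.1081794
F(2.1081794) = -4.1103642
z3 = 2.1081794 − (-4.1103642)·(2.1081794 − 3.0000000) / (-4.1103642 − 13.5200000) = 2.1081794 − (3.6657074)/(-17.6303642) = 2.3160995

2.31610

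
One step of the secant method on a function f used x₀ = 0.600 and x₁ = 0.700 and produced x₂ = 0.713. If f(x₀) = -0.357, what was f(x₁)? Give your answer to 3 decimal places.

-0.041

The secant line through (0.600, -0.357) and (0.700, f(x₁)) crosses zero at x₂ = 0.713.
So (0.600, -0.357), (0.700, f(x₁)), (0.713, 0) are collinear:
f(x₁) = -0.357 · (0.700 − 0.713) / (0.600 − 0.713) = -0.357 · (-0.01300)/(-0.11300) = -0.04107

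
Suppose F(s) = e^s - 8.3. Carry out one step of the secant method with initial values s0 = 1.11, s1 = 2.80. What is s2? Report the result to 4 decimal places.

1.7736

F(1.11) = -5.265642, F(2.80) = 8.144647
s2 = 2.800000 − 8.144647·(2.800000 − 1.110000) / (8.144647 − (-5.265642)) = 2.800000 − (13.764453)/(13.410288) = 1.773590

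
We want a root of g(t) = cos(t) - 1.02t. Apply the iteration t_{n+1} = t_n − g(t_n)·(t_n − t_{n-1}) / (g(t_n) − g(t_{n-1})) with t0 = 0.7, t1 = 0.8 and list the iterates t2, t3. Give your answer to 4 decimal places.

0.7299, 0.7303

g(0.7) = 0.050842, g(0.8) = -0.119293
t2 = 0.800000 − (-0.119293)·(0.800000 − 0.700000) / (-0.119293 − 0.050842) = 0.800000 − (-0.011929)/(-0.170135) = 0.729883
g(0.729883) = 0.000771
t3 = 0.729883 − 0.000771·(0.729883 − 0.800000) / (0.000771 − (-0.119293)) = 0.729883 − (-0.000054)/(0.120064) = 0.730334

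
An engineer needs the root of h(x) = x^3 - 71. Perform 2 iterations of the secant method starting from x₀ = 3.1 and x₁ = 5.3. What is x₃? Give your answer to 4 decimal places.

4.0729

h(3.1) = -41.209000, h(5.3) = 77.877000
x₂ = 5.300000 − 77.877000·(5.300000 − 3.100000) / (77.877000 − (-41.209000)) = 5.300000 − (171.329400)/(119.086000) = 3.861297
h(3.861297) = -13.429556
x₃ = 3.861297 − (-13.429556)·(3.861297 − 5.300000) / (-13.429556 − 77.877000) = 3.861297 − (19.321144)/(-91.306556) = 4.072904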